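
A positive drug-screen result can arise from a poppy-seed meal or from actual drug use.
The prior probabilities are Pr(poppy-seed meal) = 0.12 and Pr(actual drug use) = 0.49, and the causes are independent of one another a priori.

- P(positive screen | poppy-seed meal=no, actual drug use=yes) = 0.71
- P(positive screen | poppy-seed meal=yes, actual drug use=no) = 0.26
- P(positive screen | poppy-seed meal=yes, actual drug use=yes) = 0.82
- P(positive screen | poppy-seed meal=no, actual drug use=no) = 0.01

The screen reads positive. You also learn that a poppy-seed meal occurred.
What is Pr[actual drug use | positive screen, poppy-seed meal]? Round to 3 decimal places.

Numerator (weight on configurations with actual drug use): 0.82*0.49 = 0.401800
Normalizer over all consistent configurations: 0.26*0.51 + 0.82*0.49 = 0.534400
Posterior = 0.401800 / 0.534400 ≈ 0.752

Pr[actual drug use | positive screen, poppy-seed meal] ≈ 0.752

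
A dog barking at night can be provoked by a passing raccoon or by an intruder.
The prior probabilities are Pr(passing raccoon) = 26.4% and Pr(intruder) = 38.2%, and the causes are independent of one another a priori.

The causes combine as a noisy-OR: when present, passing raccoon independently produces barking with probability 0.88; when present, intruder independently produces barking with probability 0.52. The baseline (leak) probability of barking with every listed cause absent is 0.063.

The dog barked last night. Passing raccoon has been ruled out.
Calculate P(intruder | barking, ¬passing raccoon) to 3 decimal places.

Under noisy-OR, P(barking | causes) = 1 − (1−0.063)·∏(1−qᵢ) over the active causes.
Weight on intruder=true, given the evidence: 0.55024×0.382 = 0.210192
Normalizer over all consistent configurations: 0.063×0.618 + 0.55024×0.382 = 0.249126
Posterior = 0.210192 / 0.249126 ≈ 0.844

P(intruder | barking, ¬passing raccoon) ≈ 0.844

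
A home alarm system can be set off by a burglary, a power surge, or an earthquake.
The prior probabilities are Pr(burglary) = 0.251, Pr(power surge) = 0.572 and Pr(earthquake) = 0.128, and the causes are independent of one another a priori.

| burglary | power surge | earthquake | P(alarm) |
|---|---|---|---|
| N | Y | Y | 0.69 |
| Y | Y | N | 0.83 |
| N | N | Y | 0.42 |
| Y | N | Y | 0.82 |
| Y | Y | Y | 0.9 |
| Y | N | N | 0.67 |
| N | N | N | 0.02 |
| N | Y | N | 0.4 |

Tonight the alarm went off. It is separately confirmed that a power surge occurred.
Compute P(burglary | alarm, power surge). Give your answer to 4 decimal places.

P(burglary | alarm, power surge) ≈ 0.3914

P(alarm | power surge) = 0.4*0.749*0.872 + 0.69*0.749*0.128 + 0.83*0.251*0.872 + 0.9*0.251*0.128 = 0.261251 + 0.066152 + 0.181664 + 0.028915 = 0.537982
Of this, 0.210579 comes from 0.181664 + 0.028915 (the burglary=true cases).
P(burglary | alarm, power surge) = 0.210579 / 0.537982 ≈ 0.3914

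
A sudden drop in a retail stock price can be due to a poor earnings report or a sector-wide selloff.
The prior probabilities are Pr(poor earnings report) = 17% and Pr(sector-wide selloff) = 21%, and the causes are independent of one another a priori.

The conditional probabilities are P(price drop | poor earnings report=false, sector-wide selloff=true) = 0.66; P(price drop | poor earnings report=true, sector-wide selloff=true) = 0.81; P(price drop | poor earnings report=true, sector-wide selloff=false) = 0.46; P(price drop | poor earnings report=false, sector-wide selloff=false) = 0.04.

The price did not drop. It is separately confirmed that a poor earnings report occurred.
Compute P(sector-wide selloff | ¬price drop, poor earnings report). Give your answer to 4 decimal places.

P(¬price drop | poor earnings report) = 0.54×0.79 + 0.19×0.21 = 0.426600 + 0.039900 = 0.466500
Of this, 0.039900 comes from 0.19×0.21 (the sector-wide selloff=true cases).
P(sector-wide selloff | ¬price drop, poor earnings report) = 0.039900 / 0.466500 ≈ 0.0855

P(sector-wide selloff | ¬price drop, poor earnings report) ≈ 0.0855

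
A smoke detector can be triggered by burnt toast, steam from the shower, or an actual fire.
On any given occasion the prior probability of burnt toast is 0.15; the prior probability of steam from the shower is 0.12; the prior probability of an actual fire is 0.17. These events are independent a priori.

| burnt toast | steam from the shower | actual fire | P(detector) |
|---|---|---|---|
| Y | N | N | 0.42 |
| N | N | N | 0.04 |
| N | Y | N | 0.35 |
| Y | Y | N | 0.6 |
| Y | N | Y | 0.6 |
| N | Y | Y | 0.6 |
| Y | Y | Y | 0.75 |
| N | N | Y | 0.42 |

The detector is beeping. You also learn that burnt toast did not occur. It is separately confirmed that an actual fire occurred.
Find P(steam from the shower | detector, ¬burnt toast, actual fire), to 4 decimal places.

P(detector | ¬burnt toast, actual fire) = 0.42·0.88 + 0.6·0.12 = 0.369600 + 0.072000 = 0.441600
Restricting to configurations with steam from the shower present: 0.6·0.12 = 0.072000.
P(steam from the shower | detector, ¬burnt toast, actual fire) = 0.072000 / 0.441600 ≈ 0.1630

P(steam from the shower | detector, ¬burnt toast, actual fire) ≈ 0.1630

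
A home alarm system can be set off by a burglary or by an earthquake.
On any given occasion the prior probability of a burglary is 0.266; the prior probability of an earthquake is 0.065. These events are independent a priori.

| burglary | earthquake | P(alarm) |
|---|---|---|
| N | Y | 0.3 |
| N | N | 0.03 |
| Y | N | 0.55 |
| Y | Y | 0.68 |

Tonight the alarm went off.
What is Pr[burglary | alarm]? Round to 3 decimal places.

Pr[burglary | alarm] ≈ 0.810

For the numerator, keep only burglary=true terms: 0.136791 + 0.011757 = 0.148548
Denominator P(alarm): 0.03×0.734×0.935 + 0.3×0.734×0.065 + 0.55×0.266×0.935 + 0.68×0.266×0.065 = 0.183450
P(burglary | alarm) = 0.148548/0.183450 ≈ 0.810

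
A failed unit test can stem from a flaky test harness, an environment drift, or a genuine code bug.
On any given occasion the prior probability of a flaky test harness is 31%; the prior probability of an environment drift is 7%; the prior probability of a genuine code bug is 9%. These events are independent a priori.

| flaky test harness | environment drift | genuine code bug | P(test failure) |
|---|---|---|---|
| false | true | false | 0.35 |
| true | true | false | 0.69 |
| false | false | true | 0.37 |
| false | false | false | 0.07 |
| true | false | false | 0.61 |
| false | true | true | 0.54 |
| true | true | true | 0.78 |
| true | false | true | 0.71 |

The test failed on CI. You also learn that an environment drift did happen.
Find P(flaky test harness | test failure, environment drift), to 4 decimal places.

P(flaky test harness | test failure, environment drift) ≈ 0.4607

By total probability over the 4 (flaky test harness, genuine code bug) configurations:
  P(test failure | environment drift) = 0.35*0.69*0.91 + 0.54*0.69*0.09 + 0.69*0.31*0.91 + 0.78*0.31*0.09
        = 0.219765 + 0.033534 + 0.194649 + 0.021762 = 0.469710
Keeping only the flaky test harness-present terms gives 0.216411, so
  P(flaky test harness | test failure, environment drift) = 0.216411 / 0.469710 ≈ 0.4607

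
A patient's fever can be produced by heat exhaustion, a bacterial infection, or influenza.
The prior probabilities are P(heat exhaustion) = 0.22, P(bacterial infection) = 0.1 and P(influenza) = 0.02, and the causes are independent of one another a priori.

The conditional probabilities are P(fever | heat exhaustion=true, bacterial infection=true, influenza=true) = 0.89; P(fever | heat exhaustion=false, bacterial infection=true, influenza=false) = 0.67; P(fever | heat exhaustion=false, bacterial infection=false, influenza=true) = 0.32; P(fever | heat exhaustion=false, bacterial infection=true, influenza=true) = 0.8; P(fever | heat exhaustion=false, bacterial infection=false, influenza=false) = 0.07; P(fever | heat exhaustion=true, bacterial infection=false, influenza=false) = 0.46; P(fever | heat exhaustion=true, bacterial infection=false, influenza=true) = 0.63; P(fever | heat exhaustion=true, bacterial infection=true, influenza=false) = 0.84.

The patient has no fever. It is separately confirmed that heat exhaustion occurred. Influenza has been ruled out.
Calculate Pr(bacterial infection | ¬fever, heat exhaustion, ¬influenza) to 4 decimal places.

P(¬fever | heat exhaustion, ¬influenza) = 0.54·0.9 + 0.16·0.1 = 0.486000 + 0.016000 = 0.502000
Of this, 0.016000 comes from 0.16·0.1 (the bacterial infection=true cases).
P(bacterial infection | ¬fever, heat exhaustion, ¬influenza) = 0.016000 / 0.502000 ≈ 0.0319

Pr(bacterial infection | ¬fever, heat exhaustion, ¬influenza) ≈ 0.0319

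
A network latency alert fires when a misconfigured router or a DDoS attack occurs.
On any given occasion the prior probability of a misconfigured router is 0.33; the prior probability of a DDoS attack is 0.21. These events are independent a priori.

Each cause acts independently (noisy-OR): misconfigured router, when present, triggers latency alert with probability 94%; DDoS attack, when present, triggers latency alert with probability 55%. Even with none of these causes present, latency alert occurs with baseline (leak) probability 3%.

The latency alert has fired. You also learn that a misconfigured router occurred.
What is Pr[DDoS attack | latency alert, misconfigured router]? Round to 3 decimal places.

Pr[DDoS attack | latency alert, misconfigured router] ≈ 0.216

Under noisy-OR, P(latency alert | causes) = 1 − (1−0.03)·∏(1−qᵢ) over the active causes.
By total probability over both values of DDoS attack:
  P(latency alert | misconfigured router) = 0.9418·0.79 + 0.97381·0.21
        = 0.744022 + 0.204500 = 0.948522
Configurations with DDoS attack contribute 0.204500, so
  P(DDoS attack | latency alert, misconfigured router) = 0.204500 / 0.948522 ≈ 0.216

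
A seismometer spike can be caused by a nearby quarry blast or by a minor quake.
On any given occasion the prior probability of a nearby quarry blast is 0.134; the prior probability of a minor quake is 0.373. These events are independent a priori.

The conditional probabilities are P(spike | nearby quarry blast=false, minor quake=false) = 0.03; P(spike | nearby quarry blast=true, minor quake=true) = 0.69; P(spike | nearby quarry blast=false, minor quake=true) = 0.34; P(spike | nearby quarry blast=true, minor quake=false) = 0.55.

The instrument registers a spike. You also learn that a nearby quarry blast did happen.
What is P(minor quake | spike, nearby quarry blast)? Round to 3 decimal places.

P(minor quake | spike, nearby quarry blast) ≈ 0.427

By total probability over both values of minor quake:
  P(spike | nearby quarry blast) = 0.55*0.627 + 0.69*0.373
        = 0.344850 + 0.257370 = 0.602220
Keeping only the minor quake-present terms gives 0.257370, so
  P(minor quake | spike, nearby quarry blast) = 0.257370 / 0.602220 ≈ 0.427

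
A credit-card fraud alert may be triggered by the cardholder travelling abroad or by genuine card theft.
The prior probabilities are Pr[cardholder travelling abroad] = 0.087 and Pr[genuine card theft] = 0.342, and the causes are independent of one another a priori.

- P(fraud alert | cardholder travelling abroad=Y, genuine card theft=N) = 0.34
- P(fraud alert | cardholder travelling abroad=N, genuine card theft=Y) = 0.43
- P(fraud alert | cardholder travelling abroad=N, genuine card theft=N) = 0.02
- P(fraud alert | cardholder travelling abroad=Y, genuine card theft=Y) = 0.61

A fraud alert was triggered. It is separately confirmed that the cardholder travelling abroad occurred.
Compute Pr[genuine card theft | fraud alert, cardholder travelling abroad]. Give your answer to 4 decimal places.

Pr[genuine card theft | fraud alert, cardholder travelling abroad] ≈ 0.4825

P(fraud alert | cardholder travelling abroad) = 0.34×0.658 + 0.61×0.342 = 0.223720 + 0.208620 = 0.432340
Of this, 0.208620 comes from 0.61×0.342 (the genuine card theft=true cases).
So P(genuine card theft | fraud alert, cardholder travelling abroad) = 0.208620/0.432340 ≈ 0.4825.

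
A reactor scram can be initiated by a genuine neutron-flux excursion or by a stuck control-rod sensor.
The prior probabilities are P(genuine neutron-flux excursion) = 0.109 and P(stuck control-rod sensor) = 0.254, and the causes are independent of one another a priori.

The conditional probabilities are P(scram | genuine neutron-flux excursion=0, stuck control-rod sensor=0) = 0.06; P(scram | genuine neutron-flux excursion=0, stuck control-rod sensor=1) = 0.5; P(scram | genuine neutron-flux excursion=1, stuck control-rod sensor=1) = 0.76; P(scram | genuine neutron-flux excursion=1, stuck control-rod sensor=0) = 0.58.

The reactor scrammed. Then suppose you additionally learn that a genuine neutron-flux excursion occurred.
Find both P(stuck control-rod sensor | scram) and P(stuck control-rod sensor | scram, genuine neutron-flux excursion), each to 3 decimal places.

P(stuck control-rod sensor | scram) ≈ 0.607; P(stuck control-rod sensor | scram, genuine neutron-flux excursion) ≈ 0.309

Sum P(scram|·) weighted by the priors over the 4 (genuine neutron-flux excursion, stuck control-rod sensor) configurations:
  P(scram) = 0.06*0.891*0.746 + 0.5*0.891*0.254 + 0.58*0.109*0.746 + 0.76*0.109*0.254
        = 0.039881 + 0.113157 + 0.047162 + 0.021041 = 0.221241
The terms with stuck control-rod sensor present sum to 0.134198, so
  P(stuck control-rod sensor | scram) = 0.134198 / 0.221241 ≈ 0.607

Now condition on the additional information:
Numerator (weight on configurations with stuck control-rod sensor): 0.76×0.254 = 0.193040
Denominator P(scram | genuine neutron-flux excursion): 0.58×0.746 + 0.76×0.254 = 0.625720
Posterior = 0.193040 / 0.625720 ≈ 0.309
— genuine neutron-flux excursion explains away the evidence for stuck control-rod sensor.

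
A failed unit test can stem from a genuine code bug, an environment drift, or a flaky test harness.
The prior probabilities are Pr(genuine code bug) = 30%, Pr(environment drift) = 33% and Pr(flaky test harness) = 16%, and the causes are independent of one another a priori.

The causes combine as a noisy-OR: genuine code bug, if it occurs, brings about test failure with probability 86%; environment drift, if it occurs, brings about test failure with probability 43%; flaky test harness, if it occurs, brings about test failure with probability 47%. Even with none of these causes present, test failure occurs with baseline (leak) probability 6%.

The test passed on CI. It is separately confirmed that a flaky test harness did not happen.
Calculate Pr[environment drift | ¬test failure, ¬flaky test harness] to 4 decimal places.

Under noisy-OR, P(test failure | causes) = 1 − (1−0.06)·∏(1−qᵢ) over the active causes.
By total probability over the 4 (genuine code bug, environment drift) configurations:
  P(¬test failure | ¬flaky test harness) = 0.94·0.7·0.67 + 0.5358·0.7·0.33 + 0.1316·0.3·0.67 + 0.075012·0.3·0.33
        = 0.440860 + 0.123770 + 0.026452 + 0.007426 = 0.598508
The terms with environment drift present sum to 0.131196, so
  P(environment drift | ¬test failure, ¬flaky test harness) = 0.131196 / 0.598508 ≈ 0.2192

Pr[environment drift | ¬test failure, ¬flaky test harness] ≈ 0.2192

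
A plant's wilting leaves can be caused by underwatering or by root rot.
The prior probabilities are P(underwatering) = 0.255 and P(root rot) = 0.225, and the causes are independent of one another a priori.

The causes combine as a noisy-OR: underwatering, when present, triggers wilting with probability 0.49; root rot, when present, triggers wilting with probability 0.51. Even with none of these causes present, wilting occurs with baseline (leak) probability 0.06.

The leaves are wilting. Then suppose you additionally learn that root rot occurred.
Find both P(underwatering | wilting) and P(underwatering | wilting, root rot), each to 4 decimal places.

Under noisy-OR, P(wilting | causes) = 1 − (1−0.06)·∏(1−qᵢ) over the active causes.
Enumerate the 4 (underwatering, root rot) configurations and weight by the priors:
  P(wilting) = 0.06×0.745×0.775 + 0.5394×0.745×0.225 + 0.5206×0.255×0.775 + 0.765094×0.255×0.225
        = 0.034642 + 0.090417 + 0.102884 + 0.043897 = 0.271840
Configurations with underwatering contribute 0.146781, so
  P(underwatering | wilting) = 0.146781 / 0.271840 ≈ 0.5400

Now also conditioning on root rot=true:
For the numerator, keep only underwatering=true terms: 0.765094*0.255 = 0.195099
The normalizing constant is 0.5394*0.745 + 0.765094*0.255 = 0.596952
Posterior = 0.195099 / 0.596952 ≈ 0.3268

P(underwatering | wilting) ≈ 0.5400; P(underwatering | wilting, root rot) ≈ 0.3268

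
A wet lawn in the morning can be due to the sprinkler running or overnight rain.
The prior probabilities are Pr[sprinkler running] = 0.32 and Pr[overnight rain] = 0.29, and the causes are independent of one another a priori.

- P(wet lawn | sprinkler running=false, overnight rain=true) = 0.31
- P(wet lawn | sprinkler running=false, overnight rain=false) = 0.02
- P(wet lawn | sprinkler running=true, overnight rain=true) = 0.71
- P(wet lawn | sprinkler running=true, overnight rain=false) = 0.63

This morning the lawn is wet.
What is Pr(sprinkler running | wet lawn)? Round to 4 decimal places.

Pr(sprinkler running | wet lawn) ≈ 0.7470

Enumerate the 4 (sprinkler running, overnight rain) configurations and weight by the priors:
  P(wet lawn) = 0.02×0.68×0.71 + 0.31×0.68×0.29 + 0.63×0.32×0.71 + 0.71×0.32×0.29
        = 0.009656 + 0.061132 + 0.143136 + 0.065888 = 0.279812
Keeping only the sprinkler running-present terms gives 0.209024, so
  P(sprinkler running | wet lawn) = 0.209024 / 0.279812 ≈ 0.7470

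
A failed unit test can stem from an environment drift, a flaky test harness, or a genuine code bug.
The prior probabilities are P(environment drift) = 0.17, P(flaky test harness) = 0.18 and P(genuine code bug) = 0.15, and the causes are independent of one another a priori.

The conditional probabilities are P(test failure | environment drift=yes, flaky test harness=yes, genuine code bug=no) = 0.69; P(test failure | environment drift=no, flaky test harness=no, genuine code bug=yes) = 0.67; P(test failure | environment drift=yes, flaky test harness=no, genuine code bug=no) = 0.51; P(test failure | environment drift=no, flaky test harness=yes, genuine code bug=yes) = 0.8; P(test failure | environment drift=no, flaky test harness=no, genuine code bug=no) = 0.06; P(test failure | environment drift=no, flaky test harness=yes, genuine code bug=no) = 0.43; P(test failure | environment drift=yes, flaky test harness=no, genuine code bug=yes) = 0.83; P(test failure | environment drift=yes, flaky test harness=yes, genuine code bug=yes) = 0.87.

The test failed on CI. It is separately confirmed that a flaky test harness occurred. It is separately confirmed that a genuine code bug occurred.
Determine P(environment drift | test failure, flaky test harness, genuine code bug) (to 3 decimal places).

For the numerator, keep only environment drift=true terms: 0.87·0.17 = 0.147900
Normalizer over all consistent configurations: 0.8·0.83 + 0.87·0.17 = 0.811900
Posterior = 0.147900 / 0.811900 ≈ 0.182

P(environment drift | test failure, flaky test harness, genuine code bug) ≈ 0.182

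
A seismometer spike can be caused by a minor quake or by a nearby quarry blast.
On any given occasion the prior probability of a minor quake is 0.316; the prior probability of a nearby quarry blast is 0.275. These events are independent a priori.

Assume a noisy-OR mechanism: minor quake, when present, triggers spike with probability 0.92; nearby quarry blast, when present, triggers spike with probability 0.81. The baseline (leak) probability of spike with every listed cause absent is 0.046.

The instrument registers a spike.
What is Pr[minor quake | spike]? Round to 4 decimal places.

Pr[minor quake | spike] ≈ 0.6270

Under noisy-OR, P(spike | causes) = 1 − (1−0.046)·∏(1−qᵢ) over the active causes.
P(spike) = 0.046·0.684·0.725 + 0.81874·0.684·0.275 + 0.92368·0.316·0.725 + 0.985499·0.316·0.275 = 0.022811 + 0.154005 + 0.211615 + 0.085640 = 0.474071
Restricting to configurations with minor quake present: 0.211615 + 0.085640 = 0.297255.
Hence the posterior is 0.297255/0.474071 ≈ 0.6270.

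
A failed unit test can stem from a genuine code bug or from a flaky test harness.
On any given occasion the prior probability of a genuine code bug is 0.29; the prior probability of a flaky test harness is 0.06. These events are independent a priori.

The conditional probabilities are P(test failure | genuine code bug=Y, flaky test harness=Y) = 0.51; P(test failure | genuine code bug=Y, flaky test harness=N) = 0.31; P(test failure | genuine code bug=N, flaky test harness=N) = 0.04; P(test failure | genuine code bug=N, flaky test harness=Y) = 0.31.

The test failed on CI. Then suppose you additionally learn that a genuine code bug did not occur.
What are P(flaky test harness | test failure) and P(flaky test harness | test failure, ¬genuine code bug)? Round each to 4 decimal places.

P(flaky test harness | test failure) ≈ 0.1657; P(flaky test harness | test failure, ¬genuine code bug) ≈ 0.3310

P(test failure) = 0.04×0.71×0.94 + 0.31×0.71×0.06 + 0.31×0.29×0.94 + 0.51×0.29×0.06 = 0.026696 + 0.013206 + 0.084506 + 0.008874 = 0.133282
Restricting to configurations with flaky test harness present: 0.013206 + 0.008874 = 0.022080.
So P(flaky test harness | test failure) = 0.022080/0.133282 ≈ 0.1657.

With the extra evidence:
Enumerate both values of flaky test harness and weight by the priors:
  P(test failure | ¬genuine code bug) = 0.04×0.94 + 0.31×0.06
        = 0.037600 + 0.018600 = 0.056200
Keeping only the flaky test harness-present terms gives 0.018600, so
  P(flaky test harness | test failure, ¬genuine code bug) = 0.018600 / 0.056200 ≈ 0.3310
Ruling out genuine code bug raises the posterior on flaky test harness — the flip side of explaining away.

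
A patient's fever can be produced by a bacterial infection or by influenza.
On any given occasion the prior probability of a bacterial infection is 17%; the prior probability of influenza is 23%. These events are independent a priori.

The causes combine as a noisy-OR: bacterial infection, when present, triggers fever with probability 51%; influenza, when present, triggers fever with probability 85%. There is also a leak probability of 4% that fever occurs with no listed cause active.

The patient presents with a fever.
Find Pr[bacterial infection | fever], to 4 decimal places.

Under noisy-OR, P(fever | causes) = 1 − (1−0.04)·∏(1−qᵢ) over the active causes.
P(fever) = 0.04×0.83×0.77 + 0.856×0.83×0.23 + 0.5296×0.17×0.77 + 0.92944×0.17×0.23 = 0.025564 + 0.163410 + 0.069325 + 0.036341 = 0.294640
Of this, 0.105666 comes from 0.069325 + 0.036341 (the bacterial infection=true cases).
So P(bacterial infection | fever) = 0.105666/0.294640 ≈ 0.3586.

Pr[bacterial infection | fever] ≈ 0.3586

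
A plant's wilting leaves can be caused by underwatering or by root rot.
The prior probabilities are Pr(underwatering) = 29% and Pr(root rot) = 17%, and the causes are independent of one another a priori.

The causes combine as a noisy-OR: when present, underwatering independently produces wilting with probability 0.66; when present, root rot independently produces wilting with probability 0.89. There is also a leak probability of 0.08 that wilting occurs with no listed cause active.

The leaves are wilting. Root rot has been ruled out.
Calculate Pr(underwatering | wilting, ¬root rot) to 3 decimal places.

Under noisy-OR, P(wilting | causes) = 1 − (1−0.08)·∏(1−qᵢ) over the active causes.
P(wilting | ¬root rot) = 0.08×0.71 + 0.6872×0.29 = 0.056800 + 0.199288 = 0.256088
Restricting to configurations with underwatering present: 0.6872×0.29 = 0.199288.
Hence the posterior is 0.199288/0.256088 ≈ 0.778.

Pr(underwatering | wilting, ¬root rot) ≈ 0.778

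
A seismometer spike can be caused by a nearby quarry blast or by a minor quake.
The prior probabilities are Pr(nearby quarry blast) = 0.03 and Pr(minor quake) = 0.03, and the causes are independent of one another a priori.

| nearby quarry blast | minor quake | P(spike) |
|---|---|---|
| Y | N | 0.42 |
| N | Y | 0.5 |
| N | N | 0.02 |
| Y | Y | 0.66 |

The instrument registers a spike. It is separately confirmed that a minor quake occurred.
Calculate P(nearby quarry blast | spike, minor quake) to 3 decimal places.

P(nearby quarry blast | spike, minor quake) ≈ 0.039

Enumerate both values of nearby quarry blast and weight by the priors:
  P(spike | minor quake) = 0.5*0.97 + 0.66*0.03
        = 0.485000 + 0.019800 = 0.504800
The terms with nearby quarry blast present sum to 0.019800, so
  P(nearby quarry blast | spike, minor quake) = 0.019800 / 0.504800 ≈ 0.039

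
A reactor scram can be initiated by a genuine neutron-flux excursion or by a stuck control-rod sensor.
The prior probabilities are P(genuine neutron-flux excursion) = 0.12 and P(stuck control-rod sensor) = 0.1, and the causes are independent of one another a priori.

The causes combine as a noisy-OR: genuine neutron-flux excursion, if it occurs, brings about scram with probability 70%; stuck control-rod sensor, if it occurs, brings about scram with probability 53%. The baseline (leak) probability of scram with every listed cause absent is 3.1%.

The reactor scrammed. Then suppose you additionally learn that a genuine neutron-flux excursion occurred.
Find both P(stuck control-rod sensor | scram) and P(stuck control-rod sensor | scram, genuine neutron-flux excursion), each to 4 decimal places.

P(stuck control-rod sensor | scram) ≈ 0.3655; P(stuck control-rod sensor | scram, genuine neutron-flux excursion) ≈ 0.1191

Under noisy-OR, P(scram | causes) = 1 − (1−0.031)·∏(1−qᵢ) over the active causes.
By total probability over the 4 (genuine neutron-flux excursion, stuck control-rod sensor) configurations:
  P(scram) = 0.031·0.88·0.9 + 0.54457·0.88·0.1 + 0.7093·0.12·0.9 + 0.863371·0.12·0.1
        = 0.024552 + 0.047922 + 0.076604 + 0.010360 = 0.159438
The terms with stuck control-rod sensor present sum to 0.058282, so
  P(stuck control-rod sensor | scram) = 0.058282 / 0.159438 ≈ 0.3655

With the extra evidence:
By total probability over both values of stuck control-rod sensor:
  P(scram | genuine neutron-flux excursion) = 0.7093*0.9 + 0.863371*0.1
        = 0.638370 + 0.086337 = 0.724707
The terms with stuck control-rod sensor present sum to 0.086337, so
  P(stuck control-rod sensor | scram, genuine neutron-flux excursion) = 0.086337 / 0.724707 ≈ 0.1191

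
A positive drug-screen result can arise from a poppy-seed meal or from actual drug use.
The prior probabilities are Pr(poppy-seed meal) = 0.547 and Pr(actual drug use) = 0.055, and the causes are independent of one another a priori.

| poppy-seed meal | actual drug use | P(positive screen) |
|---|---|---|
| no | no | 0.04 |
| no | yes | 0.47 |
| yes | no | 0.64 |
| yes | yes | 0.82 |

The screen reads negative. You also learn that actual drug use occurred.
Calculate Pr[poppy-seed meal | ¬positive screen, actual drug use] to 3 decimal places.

Pr[poppy-seed meal | ¬positive screen, actual drug use] ≈ 0.291

Sum P(¬positive screen|·) weighted by the priors over both values of poppy-seed meal:
  P(¬positive screen | actual drug use) = 0.53*0.453 + 0.18*0.547
        = 0.240090 + 0.098460 = 0.338550
Configurations with poppy-seed meal contribute 0.098460, so
  P(poppy-seed meal | ¬positive screen, actual drug use) = 0.098460 / 0.338550 ≈ 0.291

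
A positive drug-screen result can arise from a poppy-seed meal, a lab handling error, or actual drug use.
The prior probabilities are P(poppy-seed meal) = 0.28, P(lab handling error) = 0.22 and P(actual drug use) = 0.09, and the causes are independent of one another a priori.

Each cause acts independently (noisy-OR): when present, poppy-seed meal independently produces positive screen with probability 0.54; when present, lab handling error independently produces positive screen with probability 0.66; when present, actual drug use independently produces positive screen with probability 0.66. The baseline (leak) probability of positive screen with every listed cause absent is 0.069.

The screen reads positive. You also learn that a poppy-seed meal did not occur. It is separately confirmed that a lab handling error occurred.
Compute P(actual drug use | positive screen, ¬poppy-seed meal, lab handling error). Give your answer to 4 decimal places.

Under noisy-OR, P(positive screen | causes) = 1 − (1−0.069)·∏(1−qᵢ) over the active causes.
Numerator (weight on configurations with actual drug use): 0.892376×0.09 = 0.080314
The normalizing constant is 0.68346×0.91 + 0.892376×0.09 = 0.702263
Posterior = 0.080314 / 0.702263 ≈ 0.1144

P(actual drug use | positive screen, ¬poppy-seed meal, lab handling error) ≈ 0.1144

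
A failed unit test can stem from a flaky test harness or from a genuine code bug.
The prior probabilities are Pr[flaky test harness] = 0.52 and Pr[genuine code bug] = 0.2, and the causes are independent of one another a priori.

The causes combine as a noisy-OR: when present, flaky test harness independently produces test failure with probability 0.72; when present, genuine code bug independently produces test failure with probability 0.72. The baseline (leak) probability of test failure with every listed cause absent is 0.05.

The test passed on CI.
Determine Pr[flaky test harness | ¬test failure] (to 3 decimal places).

Pr[flaky test harness | ¬test failure] ≈ 0.233

Under noisy-OR, P(test failure | causes) = 1 − (1−0.05)·∏(1−qᵢ) over the active causes.
P(¬test failure) = 0.95×0.48×0.8 + 0.266×0.48×0.2 + 0.266×0.52×0.8 + 0.07448×0.52×0.2 = 0.364800 + 0.025536 + 0.110656 + 0.007746 = 0.508738
Restricting to configurations with flaky test harness present: 0.110656 + 0.007746 = 0.118402.
So P(flaky test harness | ¬test failure) = 0.118402/0.508738 ≈ 0.233.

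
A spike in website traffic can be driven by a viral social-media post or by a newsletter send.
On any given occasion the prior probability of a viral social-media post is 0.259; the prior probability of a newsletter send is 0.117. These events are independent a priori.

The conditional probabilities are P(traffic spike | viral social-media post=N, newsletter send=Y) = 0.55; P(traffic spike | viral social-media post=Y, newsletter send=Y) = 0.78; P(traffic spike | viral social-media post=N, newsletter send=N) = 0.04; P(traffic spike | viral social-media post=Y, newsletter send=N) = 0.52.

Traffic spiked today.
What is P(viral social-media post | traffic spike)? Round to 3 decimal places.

P(viral social-media post | traffic spike) ≈ 0.659

Weight on viral social-media post=true, given the evidence: 0.118922 + 0.023636 = 0.142558
Denominator P(traffic spike): 0.04*0.741*0.883 + 0.55*0.741*0.117 + 0.52*0.259*0.883 + 0.78*0.259*0.117 = 0.216413
Posterior = 0.142558 / 0.216413 ≈ 0.659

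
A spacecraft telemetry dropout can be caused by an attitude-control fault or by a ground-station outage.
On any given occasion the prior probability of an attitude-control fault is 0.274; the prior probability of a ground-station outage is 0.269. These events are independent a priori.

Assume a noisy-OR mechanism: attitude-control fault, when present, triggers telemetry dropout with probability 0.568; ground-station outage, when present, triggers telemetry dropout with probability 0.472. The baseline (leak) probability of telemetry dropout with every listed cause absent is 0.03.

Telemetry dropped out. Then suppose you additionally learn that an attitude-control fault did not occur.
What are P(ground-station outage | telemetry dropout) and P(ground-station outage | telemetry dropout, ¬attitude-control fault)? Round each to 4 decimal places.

Under noisy-OR, P(telemetry dropout | causes) = 1 − (1−0.03)·∏(1−qᵢ) over the active causes.
P(telemetry dropout) = 0.03*0.726*0.731 + 0.48784*0.726*0.269 + 0.58096*0.274*0.731 + 0.778747*0.274*0.269 = 0.015921 + 0.095272 + 0.116363 + 0.057398 = 0.284954
Of this, 0.152670 comes from 0.095272 + 0.057398 (the ground-station outage=true cases).
So P(ground-station outage | telemetry dropout) = 0.152670/0.284954 ≈ 0.5358.

With the extra evidence:
By total probability over both values of ground-station outage:
  P(telemetry dropout | ¬attitude-control fault) = 0.03·0.731 + 0.48784·0.269
        = 0.021930 + 0.131229 = 0.153159
The terms with ground-station outage present sum to 0.131229, so
  P(ground-station outage | telemetry dropout, ¬attitude-control fault) = 0.131229 / 0.153159 ≈ 0.8568
Ruling out attitude-control fault raises the posterior on ground-station outage — the flip side of explaining away.

P(ground-station outage | telemetry dropout) ≈ 0.5358; P(ground-station outage | telemetry dropout, ¬attitude-control fault) ≈ 0.8568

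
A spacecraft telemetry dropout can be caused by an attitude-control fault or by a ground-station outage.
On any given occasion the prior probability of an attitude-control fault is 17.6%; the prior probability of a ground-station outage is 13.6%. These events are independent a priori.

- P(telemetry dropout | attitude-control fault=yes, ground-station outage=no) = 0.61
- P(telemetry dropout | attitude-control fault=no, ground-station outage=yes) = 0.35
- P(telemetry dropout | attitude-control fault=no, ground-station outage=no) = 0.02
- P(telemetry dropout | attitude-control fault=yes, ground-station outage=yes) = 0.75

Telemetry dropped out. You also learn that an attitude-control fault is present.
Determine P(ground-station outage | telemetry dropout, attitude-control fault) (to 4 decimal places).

Sum P(telemetry dropout|·) weighted by the priors over both values of ground-station outage:
  P(telemetry dropout | attitude-control fault) = 0.61·0.864 + 0.75·0.136
        = 0.527040 + 0.102000 = 0.629040
Configurations with ground-station outage contribute 0.102000, so
  P(ground-station outage | telemetry dropout, attitude-control fault) = 0.102000 / 0.629040 ≈ 0.1622

P(ground-station outage | telemetry dropout, attitude-control fault) ≈ 0.1622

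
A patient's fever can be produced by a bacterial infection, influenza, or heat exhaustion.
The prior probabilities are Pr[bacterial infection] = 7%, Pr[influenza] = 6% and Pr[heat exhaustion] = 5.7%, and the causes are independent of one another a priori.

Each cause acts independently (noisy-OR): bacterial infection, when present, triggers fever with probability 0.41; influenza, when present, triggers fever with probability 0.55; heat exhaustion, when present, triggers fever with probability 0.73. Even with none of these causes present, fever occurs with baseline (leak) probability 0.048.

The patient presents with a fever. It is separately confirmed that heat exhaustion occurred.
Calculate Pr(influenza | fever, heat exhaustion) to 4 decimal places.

Pr(influenza | fever, heat exhaustion) ≈ 0.0702

Under noisy-OR, P(fever | causes) = 1 − (1−0.048)·∏(1−qᵢ) over the active causes.
Weight on influenza=true, given the evidence: 0.049346 + 0.003913 = 0.053259
Normalizer over all consistent configurations: 0.74296·0.93·0.94 + 0.884332·0.93·0.06 + 0.848346·0.07·0.94 + 0.931756·0.07·0.06 = 0.758576
P(influenza | fever, heat exhaustion) = 0.053259/0.758576 ≈ 0.0702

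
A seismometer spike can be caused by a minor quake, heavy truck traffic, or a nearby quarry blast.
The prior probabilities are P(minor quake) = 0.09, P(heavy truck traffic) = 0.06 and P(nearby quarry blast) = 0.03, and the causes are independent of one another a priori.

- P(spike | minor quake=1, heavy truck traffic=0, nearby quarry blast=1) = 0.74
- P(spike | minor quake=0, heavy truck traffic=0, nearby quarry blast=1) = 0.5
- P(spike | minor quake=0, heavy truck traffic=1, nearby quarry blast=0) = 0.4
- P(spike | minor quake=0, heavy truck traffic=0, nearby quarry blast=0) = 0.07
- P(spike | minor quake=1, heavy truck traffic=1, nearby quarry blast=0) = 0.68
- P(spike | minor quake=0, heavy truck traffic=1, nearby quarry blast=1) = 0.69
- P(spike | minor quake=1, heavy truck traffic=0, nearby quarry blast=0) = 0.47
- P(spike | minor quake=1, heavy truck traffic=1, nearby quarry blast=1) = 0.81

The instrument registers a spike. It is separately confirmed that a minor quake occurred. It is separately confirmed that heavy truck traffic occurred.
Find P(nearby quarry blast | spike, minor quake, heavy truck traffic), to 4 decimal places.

P(spike | minor quake, heavy truck traffic) = 0.68·0.97 + 0.81·0.03 = 0.659600 + 0.024300 = 0.683900
Of this, 0.024300 comes from 0.81·0.03 (the nearby quarry blast=true cases).
Hence the posterior is 0.024300/0.683900 ≈ 0.0355.

P(nearby quarry blast | spike, minor quake, heavy truck traffic) ≈ 0.0355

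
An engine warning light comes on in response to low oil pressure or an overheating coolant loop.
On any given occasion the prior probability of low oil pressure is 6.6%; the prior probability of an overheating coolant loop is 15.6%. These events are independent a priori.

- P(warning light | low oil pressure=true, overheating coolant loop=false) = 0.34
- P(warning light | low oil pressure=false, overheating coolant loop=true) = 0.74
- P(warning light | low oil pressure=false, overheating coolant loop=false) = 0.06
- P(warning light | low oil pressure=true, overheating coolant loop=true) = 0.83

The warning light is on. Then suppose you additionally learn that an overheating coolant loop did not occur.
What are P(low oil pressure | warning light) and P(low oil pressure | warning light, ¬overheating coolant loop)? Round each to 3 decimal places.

By total probability over the 4 (low oil pressure, overheating coolant loop) configurations:
  P(warning light) = 0.06·0.934·0.844 + 0.74·0.934·0.156 + 0.34·0.066·0.844 + 0.83·0.066·0.156
        = 0.047298 + 0.107821 + 0.018939 + 0.008546 = 0.182604
The terms with low oil pressure present sum to 0.027485, so
  P(low oil pressure | warning light) = 0.027485 / 0.182604 ≈ 0.151

Now condition on the additional information:
Weight on low oil pressure=true, given the evidence: 0.34·0.066 = 0.022440
Denominator P(warning light | ¬overheating coolant loop): 0.06·0.934 + 0.34·0.066 = 0.078480
P(low oil pressure | warning light, ¬overheating coolant loop) = 0.022440/0.078480 ≈ 0.286

P(low oil pressure | warning light) ≈ 0.151; P(low oil pressure | warning light, ¬overheating coolant loop) ≈ 0.286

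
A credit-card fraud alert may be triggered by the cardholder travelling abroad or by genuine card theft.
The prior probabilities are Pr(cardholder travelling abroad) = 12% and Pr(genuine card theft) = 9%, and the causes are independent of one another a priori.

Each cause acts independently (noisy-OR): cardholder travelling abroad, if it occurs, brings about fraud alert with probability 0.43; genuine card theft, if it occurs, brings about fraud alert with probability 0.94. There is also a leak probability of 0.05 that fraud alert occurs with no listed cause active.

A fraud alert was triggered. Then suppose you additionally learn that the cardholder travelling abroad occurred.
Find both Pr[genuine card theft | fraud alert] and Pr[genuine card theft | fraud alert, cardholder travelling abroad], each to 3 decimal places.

Pr[genuine card theft | fraud alert] ≈ 0.486; Pr[genuine card theft | fraud alert, cardholder travelling abroad] ≈ 0.173

Under noisy-OR, P(fraud alert | causes) = 1 − (1−0.05)·∏(1−qᵢ) over the active causes.
P(fraud alert) = 0.05·0.88·0.91 + 0.943·0.88·0.09 + 0.4585·0.12·0.91 + 0.96751·0.12·0.09 = 0.040040 + 0.074686 + 0.050068 + 0.010449 = 0.175243
Of this, 0.085135 comes from 0.074686 + 0.010449 (the genuine card theft=true cases).
Hence the posterior is 0.085135/0.175243 ≈ 0.486.

Now also conditioning on cardholder travelling abroad=true:
P(fraud alert | cardholder travelling abroad) = 0.4585×0.91 + 0.96751×0.09 = 0.417235 + 0.087076 = 0.504311
Restricting to configurations with genuine card theft present: 0.96751×0.09 = 0.087076.
P(genuine card theft | fraud alert, cardholder travelling abroad) = 0.087076 / 0.504311 ≈ 0.173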